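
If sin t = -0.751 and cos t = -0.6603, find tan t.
tan t = sin t / cos t = 1.137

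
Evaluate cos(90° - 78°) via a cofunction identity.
cos(90° - 78°) = sin(78°) = 0.9781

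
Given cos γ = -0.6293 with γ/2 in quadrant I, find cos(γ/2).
cos(γ/2) = ±√((1 + cos γ)/2); positive since γ/2 ∈ QI, so cos(γ/2) = 0.4305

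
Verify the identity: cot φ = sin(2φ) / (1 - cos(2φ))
RHS = 2 sin φ cos φ / (2sin²φ) = cos φ/sin φ = cot φ = LHS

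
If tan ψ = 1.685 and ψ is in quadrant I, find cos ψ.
cos ψ = 0.5104 (using tan²ψ + 1 = sec²ψ)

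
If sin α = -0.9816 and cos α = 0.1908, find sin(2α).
sin(2α) = 2 sin α cos α = -0.3746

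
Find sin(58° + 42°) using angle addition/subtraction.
sin(58° + 42°) = sin 58° cos 42° + cos 58° sin 42° = 0.9848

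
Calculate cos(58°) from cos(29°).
cos(58°) = cos²29° - sin²29° = 0.5299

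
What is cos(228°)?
cos(228°) = -0.6691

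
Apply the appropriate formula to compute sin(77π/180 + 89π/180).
sin(77π/180 + 89π/180) = sin 77π/180 cos 89π/180 + cos 77π/180 sin 89π/180 = 0.2419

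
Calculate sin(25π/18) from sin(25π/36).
sin(25π/18) = 2 sin 25π/36 cos 25π/36 = -0.9397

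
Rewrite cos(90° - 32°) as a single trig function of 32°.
cos(90° - 32°) = sin(32°)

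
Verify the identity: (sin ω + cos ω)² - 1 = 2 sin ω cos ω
LHS = sin²ω + 2 sin ω cos ω + cos²ω - 1 = (sin²ω + cos²ω) + 2 sin ω cos ω - 1 = 1 + 2 sin ω cos ω - 1 = 2 sin ω cos ω = RHS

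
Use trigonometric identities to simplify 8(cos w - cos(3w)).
8(cos w - cos(3w)) = 8(2 sin(2w) sin w) (using Sum-to-product)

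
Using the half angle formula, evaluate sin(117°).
sin(117°) = √((1 - cos 234°)/2) = 0.891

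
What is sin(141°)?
sin(141°) = 0.6293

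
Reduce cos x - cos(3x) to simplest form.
cos x - cos(3x) = 2 sin(2x) sin x (using Sum-to-product)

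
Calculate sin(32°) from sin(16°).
sin(32°) = 2 sin 16° cos 16° = 0.5299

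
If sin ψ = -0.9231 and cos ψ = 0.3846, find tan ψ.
tan ψ = sin ψ / cos ψ = -2.4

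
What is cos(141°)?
cos(141°) = -0.7771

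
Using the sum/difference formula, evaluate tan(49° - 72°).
tan(49° - 72°) = (tan 49° - tan 72°)/(1 + tan 49° tan 72°) = -0.4245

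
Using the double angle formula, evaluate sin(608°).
sin(608°) = 2 sin 304° cos 304° = -0.9272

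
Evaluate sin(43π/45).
sin(43π/45) = 0.1392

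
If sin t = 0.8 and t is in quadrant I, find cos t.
cos t = 0.6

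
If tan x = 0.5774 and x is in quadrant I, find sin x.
sin x = 0.5 (using tan²x + 1 = sec²x)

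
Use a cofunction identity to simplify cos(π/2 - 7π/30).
cos(π/2 - 7π/30) = sin(7π/30)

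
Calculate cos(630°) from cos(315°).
cos(630°) = cos²315° - sin²315° = 0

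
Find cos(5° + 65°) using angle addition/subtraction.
cos(5° + 65°) = cos 5° cos 65° - sin 5° sin 65° = 0.342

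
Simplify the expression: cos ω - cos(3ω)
cos ω - cos(3ω) = 2 sin(2ω) sin ω (using Sum-to-product)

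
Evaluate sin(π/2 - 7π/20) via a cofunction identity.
sin(π/2 - 7π/20) = cos(7π/20) = 0.454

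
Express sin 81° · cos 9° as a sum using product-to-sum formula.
sin 81° cos 9° = (1/2)[sin(81°+9°) + sin(81°-9°)]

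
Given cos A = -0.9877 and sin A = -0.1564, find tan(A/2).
tan(A/2) = sin A / (1 + cos A) = -12.72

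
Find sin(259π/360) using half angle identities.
sin(259π/360) = √((1 - cos 259π/180)/2) = 0.7716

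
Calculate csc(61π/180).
csc(61π/180) = 1.143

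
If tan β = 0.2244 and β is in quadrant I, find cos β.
cos β = 0.9757 (using tan²β + 1 = sec²β)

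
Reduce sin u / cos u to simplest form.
sin u / cos u = tan u (using Quotient identity)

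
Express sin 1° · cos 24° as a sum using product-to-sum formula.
sin 1° cos 24° = (1/2)[sin(1°+24°) + sin(1°-24°)]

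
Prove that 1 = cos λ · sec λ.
RHS = cos λ · (1/cos λ) = 1 = LHS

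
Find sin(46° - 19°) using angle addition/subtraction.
sin(46° - 19°) = sin 46° cos 19° - cos 46° sin 19° = 0.454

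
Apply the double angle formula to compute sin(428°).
sin(428°) = 2 sin 214° cos 214° = 0.9272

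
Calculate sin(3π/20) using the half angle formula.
sin(3π/20) = √((1 - cos 3π/10)/2) = 0.454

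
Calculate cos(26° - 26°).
cos(26° - 26°) = cos 26° cos 26° + sin 26° sin 26° = 1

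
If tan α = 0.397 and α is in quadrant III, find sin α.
sin α = -0.369 (using tan²α + 1 = sec²α)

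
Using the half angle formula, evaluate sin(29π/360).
sin(29π/360) = √((1 - cos 29π/180)/2) = 0.2504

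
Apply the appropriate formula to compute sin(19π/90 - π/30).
sin(19π/90 - π/30) = sin 19π/90 cos π/30 - cos 19π/90 sin π/30 = 0.5299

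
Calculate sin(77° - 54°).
sin(77° - 54°) = sin 77° cos 54° - cos 77° sin 54° = 0.3907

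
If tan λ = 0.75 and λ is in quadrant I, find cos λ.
cos λ = 0.8 (using tan²λ + 1 = sec²λ)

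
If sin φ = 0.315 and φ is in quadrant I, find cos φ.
cos φ = 0.9491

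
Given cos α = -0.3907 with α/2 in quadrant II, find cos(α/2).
cos(α/2) = ±√((1 + cos α)/2); negative since α/2 ∈ QII, so cos(α/2) = -0.552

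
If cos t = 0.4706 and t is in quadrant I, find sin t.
sin t = 0.8823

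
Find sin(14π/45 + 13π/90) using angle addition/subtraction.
sin(14π/45 + 13π/90) = sin 14π/45 cos 13π/90 + cos 14π/45 sin 13π/90 = 0.9903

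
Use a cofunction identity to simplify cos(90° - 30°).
cos(90° - 30°) = sin(30°)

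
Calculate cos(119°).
cos(119°) = -0.4848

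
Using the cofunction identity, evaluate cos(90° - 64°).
cos(90° - 64°) = sin(64°) = 0.8988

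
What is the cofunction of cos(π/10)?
cos(π/10) = sin(π/2 - π/10) = sin(2π/5)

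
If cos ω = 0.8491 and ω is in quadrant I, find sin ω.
sin ω = 0.5282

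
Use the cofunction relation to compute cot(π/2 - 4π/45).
cot(π/2 - 4π/45) = tan(4π/45) = 0.2867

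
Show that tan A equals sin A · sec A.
RHS = sin A · (1/cos A) = sin A/cos A = tan A = LHS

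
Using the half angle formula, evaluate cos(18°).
cos(18°) = √((1 + cos 36°)/2) = 0.9511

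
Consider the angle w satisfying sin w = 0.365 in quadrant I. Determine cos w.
cos w = √(1 - sin²w) = 0.931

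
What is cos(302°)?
cos(302°) = 0.5299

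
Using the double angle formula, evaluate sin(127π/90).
sin(127π/90) = 2 sin 127π/180 cos 127π/180 = -0.9613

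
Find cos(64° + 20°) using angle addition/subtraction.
cos(64° + 20°) = cos 64° cos 20° - sin 64° sin 20° = 0.1045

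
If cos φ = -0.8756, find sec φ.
sec φ = 1/cos φ = -1.142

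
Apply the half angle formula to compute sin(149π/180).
sin(149π/180) = √((1 - cos 149π/90)/2) = 0.515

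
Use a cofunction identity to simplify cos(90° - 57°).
cos(90° - 57°) = sin(57°)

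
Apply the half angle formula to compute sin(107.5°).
sin(107.5°) = √((1 - cos 215°)/2) = 0.9537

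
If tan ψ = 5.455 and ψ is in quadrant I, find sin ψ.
sin ψ = 0.9836 (using tan²ψ + 1 = sec²ψ)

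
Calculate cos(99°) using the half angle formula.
cos(99°) = -√((1 + cos 198°)/2) = -0.1564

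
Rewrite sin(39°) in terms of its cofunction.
sin(39°) = cos(90° - 39°) = cos(51°)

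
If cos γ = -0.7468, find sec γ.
sec γ = 1/cos γ = -1.339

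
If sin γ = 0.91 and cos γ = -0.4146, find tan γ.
tan γ = sin γ / cos γ = -2.195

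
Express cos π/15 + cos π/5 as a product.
cos π/15 + cos π/5 = 2 cos(2π/15) cos(-π/15)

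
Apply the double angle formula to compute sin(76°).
sin(76°) = 2 sin 38° cos 38° = 0.9703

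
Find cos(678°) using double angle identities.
cos(678°) = cos²339° - sin²339° = 0.7431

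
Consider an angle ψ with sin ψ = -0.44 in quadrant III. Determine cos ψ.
cos ψ = ±√(1 - sin²ψ) = -0.898 (negative in QIII)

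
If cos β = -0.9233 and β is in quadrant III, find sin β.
sin β = -0.3841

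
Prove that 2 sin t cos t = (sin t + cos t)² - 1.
RHS = sin²t + 2 sin t cos t + cos²t - 1 = (sin²t + cos²t) + 2 sin t cos t - 1 = 1 + 2 sin t cos t - 1 = 2 sin t cos t = LHS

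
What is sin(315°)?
sin(315°) = -√2/2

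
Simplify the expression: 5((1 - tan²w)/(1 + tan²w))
5((1 - tan²w)/(1 + tan²w)) = 5(cos(2w)) (using Double angle)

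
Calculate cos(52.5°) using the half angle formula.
cos(52.5°) = √((1 + cos 105°)/2) = 0.6088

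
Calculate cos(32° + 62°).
cos(32° + 62°) = cos 32° cos 62° - sin 32° sin 62° = -0.06976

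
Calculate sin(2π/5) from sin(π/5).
sin(2π/5) = 2 sin π/5 cos π/5 = 0.9511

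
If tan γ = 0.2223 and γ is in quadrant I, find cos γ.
cos γ = 0.9762 (using tan²γ + 1 = sec²γ)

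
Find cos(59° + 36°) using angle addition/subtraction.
cos(59° + 36°) = cos 59° cos 36° - sin 59° sin 36° = -0.08716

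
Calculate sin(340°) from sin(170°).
sin(340°) = 2 sin 170° cos 170° = -0.342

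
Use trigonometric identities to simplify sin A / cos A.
sin A / cos A = tan A (using Quotient identity)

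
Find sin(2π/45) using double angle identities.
sin(2π/45) = 2 sin π/45 cos π/45 = 0.1392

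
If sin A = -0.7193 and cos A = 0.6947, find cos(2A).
cos(2A) = cos²A - sin²A = -0.03478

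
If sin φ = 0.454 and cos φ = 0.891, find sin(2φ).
sin(2φ) = 2 sin φ cos φ = 0.809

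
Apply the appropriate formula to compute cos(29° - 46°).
cos(29° - 46°) = cos 29° cos 46° + sin 29° sin 46° = 0.9563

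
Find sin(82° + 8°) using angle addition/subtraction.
sin(82° + 8°) = sin 82° cos 8° + cos 82° sin 8° = 1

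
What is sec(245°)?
sec(245°) = -2.366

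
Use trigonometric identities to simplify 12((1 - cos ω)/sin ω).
12((1 - cos ω)/sin ω) = 12(tan(ω/2)) (using Half angle)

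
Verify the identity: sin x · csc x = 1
LHS = sin x · (1/sin x) = 1 = RHS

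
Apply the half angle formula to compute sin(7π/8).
sin(7π/8) = √((1 - cos 7π/4)/2) = √(2-√2)/2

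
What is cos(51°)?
cos(51°) = 0.6293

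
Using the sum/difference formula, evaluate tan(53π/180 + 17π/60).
tan(53π/180 + 17π/60) = (tan 53π/180 + tan 17π/60)/(1 - tan 53π/180 tan 17π/60) = -4.011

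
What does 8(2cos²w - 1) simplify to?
8(2cos²w - 1) = 8(cos(2w)) (using Double angle)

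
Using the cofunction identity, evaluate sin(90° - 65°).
sin(90° - 65°) = cos(65°) = 0.4226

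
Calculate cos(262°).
cos(262°) = -0.1392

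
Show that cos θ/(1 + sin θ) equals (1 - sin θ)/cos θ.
RHS = (1 - sin θ)(1 + sin θ) / (cos θ(1 + sin θ)) = (1 - sin²θ) / (cos θ(1 + sin θ)) = cos²θ / (cos θ(1 + sin θ)) = cos θ/(1 + sin θ) = LHS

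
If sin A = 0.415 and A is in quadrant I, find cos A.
cos A = 0.9098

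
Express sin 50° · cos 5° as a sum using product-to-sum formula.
sin 50° cos 5° = (1/2)[sin(50°+5°) + sin(50°-5°)]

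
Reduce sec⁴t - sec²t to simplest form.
sec⁴t - sec²t = tan⁴t + tan²t (using Pythagorean)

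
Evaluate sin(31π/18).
sin(31π/18) = -0.766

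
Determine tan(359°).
tan(359°) = -0.01746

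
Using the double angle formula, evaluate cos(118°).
cos(118°) = cos²59° - sin²59° = -0.4695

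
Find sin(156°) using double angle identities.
sin(156°) = 2 sin 78° cos 78° = 0.4067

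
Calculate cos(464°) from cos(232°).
cos(464°) = cos²232° - sin²232° = -0.2419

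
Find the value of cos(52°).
cos(52°) = 0.6157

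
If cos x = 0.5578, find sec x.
sec x = 1/cos x = 1.793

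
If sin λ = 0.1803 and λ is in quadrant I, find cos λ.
cos λ = 0.9836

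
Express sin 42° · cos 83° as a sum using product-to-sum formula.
sin 42° cos 83° = (1/2)[sin(42°+83°) + sin(42°-83°)]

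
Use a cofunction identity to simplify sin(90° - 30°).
sin(90° - 30°) = cos(30°)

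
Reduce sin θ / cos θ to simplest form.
sin θ / cos θ = tan θ (using Quotient identity)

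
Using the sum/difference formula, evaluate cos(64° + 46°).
cos(64° + 46°) = cos 64° cos 46° - sin 64° sin 46° = -0.342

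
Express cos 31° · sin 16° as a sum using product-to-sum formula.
cos 31° sin 16° = (1/2)[sin(31°+16°) - sin(31°-16°)]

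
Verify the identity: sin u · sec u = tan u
LHS = sin u · (1/cos u) = sin u/cos u = tan u = RHS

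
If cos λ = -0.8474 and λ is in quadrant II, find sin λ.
sin λ = 0.531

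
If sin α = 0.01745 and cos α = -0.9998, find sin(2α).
sin(2α) = 2 sin α cos α = -0.03489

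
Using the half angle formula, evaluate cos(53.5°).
cos(53.5°) = √((1 + cos 107°)/2) = 0.5948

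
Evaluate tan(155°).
tan(155°) = -0.4663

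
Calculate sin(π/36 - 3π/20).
sin(π/36 - 3π/20) = sin π/36 cos 3π/20 - cos π/36 sin 3π/20 = -0.3746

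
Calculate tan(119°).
tan(119°) = -1.804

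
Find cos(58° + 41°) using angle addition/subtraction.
cos(58° + 41°) = cos 58° cos 41° - sin 58° sin 41° = -0.1564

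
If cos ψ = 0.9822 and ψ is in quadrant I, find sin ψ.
sin ψ = 0.1878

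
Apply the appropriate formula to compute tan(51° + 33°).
tan(51° + 33°) = (tan 51° + tan 33°)/(1 - tan 51° tan 33°) = 9.514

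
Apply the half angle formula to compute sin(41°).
sin(41°) = √((1 - cos 82°)/2) = 0.6561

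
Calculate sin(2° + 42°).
sin(2° + 42°) = sin 2° cos 42° + cos 2° sin 42° = 0.6947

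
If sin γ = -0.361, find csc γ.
csc γ = 1/sin γ = -2.77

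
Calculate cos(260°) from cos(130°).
cos(260°) = 2cos²130° - 1 = -0.1736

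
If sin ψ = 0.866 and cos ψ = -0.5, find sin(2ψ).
sin(2ψ) = 2 sin ψ cos ψ = -0.866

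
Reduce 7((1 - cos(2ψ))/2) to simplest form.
7((1 - cos(2ψ))/2) = 7(sin²ψ) (using Power reduction)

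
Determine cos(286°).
cos(286°) = 0.2756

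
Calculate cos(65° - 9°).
cos(65° - 9°) = cos 65° cos 9° + sin 65° sin 9° = 0.5592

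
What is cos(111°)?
cos(111°) = -0.3584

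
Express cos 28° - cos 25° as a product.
cos 28° - cos 25° = -2 sin(26.5°) sin(1.5°)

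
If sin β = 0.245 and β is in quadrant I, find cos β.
cos β = 0.9695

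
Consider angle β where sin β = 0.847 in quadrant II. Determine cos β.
cos β = ±√(1 - sin²β) = -0.5316 (negative in QII)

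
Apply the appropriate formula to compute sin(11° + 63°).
sin(11° + 63°) = sin 11° cos 63° + cos 11° sin 63° = 0.9613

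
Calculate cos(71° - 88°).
cos(71° - 88°) = cos 71° cos 88° + sin 71° sin 88° = 0.9563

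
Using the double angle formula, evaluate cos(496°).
cos(496°) = cos²248° - sin²248° = -0.7193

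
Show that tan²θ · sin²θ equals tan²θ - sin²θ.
RHS = sin²θ/cos²θ - sin²θ = sin²θ(1/cos²θ - 1) = sin²θ · (1 - cos²θ)/cos²θ = sin²θ · sin²θ/cos²θ = sin²θ · tan²θ = LHS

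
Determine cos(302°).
cos(302°) = 0.5299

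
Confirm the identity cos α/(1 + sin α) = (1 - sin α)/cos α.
RHS = (1 - sin α)(1 + sin α) / (cos α(1 + sin α)) = (1 - sin²α) / (cos α(1 + sin α)) = cos²α / (cos α(1 + sin α)) = cos α/(1 + sin α) = LHS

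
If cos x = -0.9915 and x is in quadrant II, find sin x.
sin x = 0.1301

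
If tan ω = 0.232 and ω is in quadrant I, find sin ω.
sin ω = 0.226 (using tan²ω + 1 = sec²ω)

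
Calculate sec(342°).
sec(342°) = 1.051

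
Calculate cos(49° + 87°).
cos(49° + 87°) = cos 49° cos 87° - sin 49° sin 87° = -0.7193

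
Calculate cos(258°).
cos(258°) = -0.2079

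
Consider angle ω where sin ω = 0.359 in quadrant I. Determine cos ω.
cos ω = √(1 - sin²ω) = 0.9333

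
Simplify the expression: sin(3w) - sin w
sin(3w) - sin w = 2 cos(2w) sin w (using Sum-to-product)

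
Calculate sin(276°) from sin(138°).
sin(276°) = 2 sin 138° cos 138° = -0.9945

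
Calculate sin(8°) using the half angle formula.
sin(8°) = √((1 - cos 16°)/2) = 0.1392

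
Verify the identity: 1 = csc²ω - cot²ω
RHS = 1/sin²ω - cos²ω/sin²ω = (1 - cos²ω)/sin²ω = sin²ω/sin²ω = 1 = LHS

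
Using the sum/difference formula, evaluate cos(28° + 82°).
cos(28° + 82°) = cos 28° cos 82° - sin 28° sin 82° = -0.342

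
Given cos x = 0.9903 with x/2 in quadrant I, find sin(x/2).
sin(x/2) = ±√((1 - cos x)/2); positive since x/2 ∈ QI, so sin(x/2) = 0.06964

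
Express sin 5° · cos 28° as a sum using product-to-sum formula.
sin 5° cos 28° = (1/2)[sin(5°+28°) + sin(5°-28°)]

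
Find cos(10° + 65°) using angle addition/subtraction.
cos(10° + 65°) = cos 10° cos 65° - sin 10° sin 65° = (√6-√2)/4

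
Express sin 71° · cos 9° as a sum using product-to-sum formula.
sin 71° cos 9° = (1/2)[sin(71°+9°) + sin(71°-9°)]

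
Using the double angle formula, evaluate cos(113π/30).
cos(113π/30) = cos²113π/60 - sin²113π/60 = 0.7431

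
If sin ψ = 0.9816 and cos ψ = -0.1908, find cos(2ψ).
cos(2ψ) = cos²ψ - sin²ψ = -0.9271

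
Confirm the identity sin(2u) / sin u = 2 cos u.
LHS = 2 sin u cos u / sin u = 2 cos u = RHS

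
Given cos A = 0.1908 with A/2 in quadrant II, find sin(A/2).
sin(A/2) = ±√((1 - cos A)/2); positive since A/2 ∈ QII, so sin(A/2) = 0.6361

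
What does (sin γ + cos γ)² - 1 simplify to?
(sin γ + cos γ)² - 1 = sin(2γ) (using Pythagorean + double angle)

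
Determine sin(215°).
sin(215°) = -0.5736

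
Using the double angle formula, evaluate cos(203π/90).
cos(203π/90) = cos²203π/180 - sin²203π/180 = 0.6947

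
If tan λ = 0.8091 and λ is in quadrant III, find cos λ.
cos λ = -0.7774 (using tan²λ + 1 = sec²λ)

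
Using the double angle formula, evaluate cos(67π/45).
cos(67π/45) = cos²67π/90 - sin²67π/90 = -0.0349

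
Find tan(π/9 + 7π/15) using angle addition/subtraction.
tan(π/9 + 7π/15) = (tan π/9 + tan 7π/15)/(1 - tan π/9 tan 7π/15) = -4.011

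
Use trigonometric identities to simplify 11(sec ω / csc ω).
11(sec ω / csc ω) = 11(tan ω) (using Reciprocal identities)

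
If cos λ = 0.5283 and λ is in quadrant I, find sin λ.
sin λ = 0.8491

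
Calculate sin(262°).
sin(262°) = -0.9903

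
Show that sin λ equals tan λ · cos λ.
RHS = (sin λ/cos λ) · cos λ = sin λ = LHS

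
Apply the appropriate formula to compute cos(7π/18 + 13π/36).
cos(7π/18 + 13π/36) = cos 7π/18 cos 13π/36 - sin 7π/18 sin 13π/36 = -√2/2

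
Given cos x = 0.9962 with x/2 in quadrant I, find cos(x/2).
cos(x/2) = ±√((1 + cos x)/2); positive since x/2 ∈ QI, so cos(x/2) = 0.999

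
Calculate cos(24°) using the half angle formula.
cos(24°) = √((1 + cos 48°)/2) = 0.9135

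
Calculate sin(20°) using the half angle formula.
sin(20°) = √((1 - cos 40°)/2) = 0.342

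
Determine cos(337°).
cos(337°) = 0.9205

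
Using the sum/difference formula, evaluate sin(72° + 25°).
sin(72° + 25°) = sin 72° cos 25° + cos 72° sin 25° = 0.9925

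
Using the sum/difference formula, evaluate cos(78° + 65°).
cos(78° + 65°) = cos 78° cos 65° - sin 78° sin 65° = -0.7986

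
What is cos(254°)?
cos(254°) = -0.2756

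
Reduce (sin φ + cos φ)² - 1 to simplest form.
(sin φ + cos φ)² - 1 = sin(2φ) (using Pythagorean + double angle)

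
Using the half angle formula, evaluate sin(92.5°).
sin(92.5°) = √((1 - cos 185°)/2) = 0.999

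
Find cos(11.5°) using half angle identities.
cos(11.5°) = √((1 + cos 23°)/2) = 0.9799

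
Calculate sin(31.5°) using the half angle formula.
sin(31.5°) = √((1 - cos 63°)/2) = 0.5225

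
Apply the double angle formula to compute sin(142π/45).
sin(142π/45) = 2 sin 71π/45 cos 71π/45 = -0.4695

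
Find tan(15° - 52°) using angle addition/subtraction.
tan(15° - 52°) = (tan 15° - tan 52°)/(1 + tan 15° tan 52°) = -0.7536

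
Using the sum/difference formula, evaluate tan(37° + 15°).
tan(37° + 15°) = (tan 37° + tan 15°)/(1 - tan 37° tan 15°) = 1.28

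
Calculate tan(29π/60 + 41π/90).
tan(29π/60 + 41π/90) = (tan 29π/60 + tan 41π/90)/(1 - tan 29π/60 tan 41π/90) = -0.1944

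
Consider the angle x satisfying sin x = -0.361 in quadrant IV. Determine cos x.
cos x = √(1 - sin²x) = 0.9326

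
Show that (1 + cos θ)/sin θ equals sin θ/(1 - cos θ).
RHS = sin θ(1 + cos θ) / ((1 - cos θ)(1 + cos θ)) = sin θ(1 + cos θ) / (1 - cos²θ) = sin θ(1 + cos θ) / sin²θ = (1 + cos θ)/sin θ = LHS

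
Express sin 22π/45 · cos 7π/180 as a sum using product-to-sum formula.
sin 22π/45 cos 7π/180 = (1/2)[sin(22π/45+7π/180) + sin(22π/45-7π/180)]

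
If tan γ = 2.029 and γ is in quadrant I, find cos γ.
cos γ = 0.4421 (using tan²γ + 1 = sec²γ)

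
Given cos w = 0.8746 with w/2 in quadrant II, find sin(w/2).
sin(w/2) = ±√((1 - cos w)/2); positive since w/2 ∈ QII, so sin(w/2) = 0.2504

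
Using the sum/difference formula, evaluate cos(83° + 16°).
cos(83° + 16°) = cos 83° cos 16° - sin 83° sin 16° = -0.1564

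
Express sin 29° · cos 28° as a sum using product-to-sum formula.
sin 29° cos 28° = (1/2)[sin(29°+28°) + sin(29°-28°)]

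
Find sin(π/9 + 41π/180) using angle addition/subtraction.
sin(π/9 + 41π/180) = sin π/9 cos 41π/180 + cos π/9 sin 41π/180 = 0.8746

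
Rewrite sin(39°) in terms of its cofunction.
sin(39°) = cos(90° - 39°) = cos(51°)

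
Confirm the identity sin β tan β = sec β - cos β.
RHS = 1/cos β - cos β = (1 - cos²β)/cos β = sin²β/cos β = sin β · (sin β/cos β) = sin β tan β = LHS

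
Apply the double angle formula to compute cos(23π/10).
cos(23π/10) = 2cos²23π/20 - 1 = 0.5878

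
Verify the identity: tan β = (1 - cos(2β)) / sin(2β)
RHS = 2sin²β / (2 sin β cos β) = sin β/cos β = tan β = LHS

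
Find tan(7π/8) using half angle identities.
tan(7π/8) = sin 7π/4 / (1 + cos 7π/4) = -0.4142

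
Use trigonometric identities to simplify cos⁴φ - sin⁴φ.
cos⁴φ - sin⁴φ = cos(2φ) (using Factoring + double angle)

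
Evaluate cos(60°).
cos(60°) = 1/2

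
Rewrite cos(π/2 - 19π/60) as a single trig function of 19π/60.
cos(π/2 - 19π/60) = sin(19π/60)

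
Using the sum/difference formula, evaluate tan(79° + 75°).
tan(79° + 75°) = (tan 79° + tan 75°)/(1 - tan 79° tan 75°) = -0.4877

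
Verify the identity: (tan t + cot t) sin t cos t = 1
LHS = (sin t/cos t + cos t/sin t) sin t cos t = ((sin²t + cos²t)/(sin t cos t)) · sin t cos t = sin²t + cos²t = 1 = RHS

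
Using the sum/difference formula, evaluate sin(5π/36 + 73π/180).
sin(5π/36 + 73π/180) = sin 5π/36 cos 73π/180 + cos 5π/36 sin 73π/180 = 0.9903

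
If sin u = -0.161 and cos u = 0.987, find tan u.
tan u = sin u / cos u = -0.1631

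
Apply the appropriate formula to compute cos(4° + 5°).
cos(4° + 5°) = cos 4° cos 5° - sin 4° sin 5° = 0.9877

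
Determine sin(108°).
sin(108°) = 0.9511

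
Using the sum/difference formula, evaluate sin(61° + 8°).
sin(61° + 8°) = sin 61° cos 8° + cos 61° sin 8° = 0.9336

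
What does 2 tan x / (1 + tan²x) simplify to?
2 tan x / (1 + tan²x) = sin(2x) (using Double angle)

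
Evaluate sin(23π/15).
sin(23π/15) = -0.9945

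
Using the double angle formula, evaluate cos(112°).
cos(112°) = 2cos²56° - 1 = -0.3746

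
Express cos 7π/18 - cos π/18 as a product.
cos 7π/18 - cos π/18 = -2 sin(2π/9) sin(π/6)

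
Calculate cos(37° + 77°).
cos(37° + 77°) = cos 37° cos 77° - sin 37° sin 77° = -0.4067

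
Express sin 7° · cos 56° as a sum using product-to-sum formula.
sin 7° cos 56° = (1/2)[sin(7°+56°) + sin(7°-56°)]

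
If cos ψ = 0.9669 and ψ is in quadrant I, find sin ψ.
sin ψ = 0.2552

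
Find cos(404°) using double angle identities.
cos(404°) = cos²202° - sin²202° = 0.7193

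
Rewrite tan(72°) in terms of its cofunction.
tan(72°) = cot(90° - 72°) = cot(18°)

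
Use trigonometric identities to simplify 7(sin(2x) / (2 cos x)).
7(sin(2x) / (2 cos x)) = 7(sin x) (using Double angle)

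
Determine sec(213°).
sec(213°) = -1.192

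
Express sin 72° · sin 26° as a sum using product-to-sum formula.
sin 72° sin 26° = (1/2)[cos(72°-26°) - cos(72°+26°)]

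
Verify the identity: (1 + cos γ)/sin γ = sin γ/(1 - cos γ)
RHS = sin γ(1 + cos γ) / ((1 - cos γ)(1 + cos γ)) = sin γ(1 + cos γ) / (1 - cos²γ) = sin γ(1 + cos γ) / sin²γ = (1 + cos γ)/sin γ = LHS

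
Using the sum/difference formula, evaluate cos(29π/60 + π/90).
cos(29π/60 + π/90) = cos 29π/60 cos π/90 - sin 29π/60 sin π/90 = 0.01745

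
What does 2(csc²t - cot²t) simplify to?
2(csc²t - cot²t) = 2 (using Pythagorean identity)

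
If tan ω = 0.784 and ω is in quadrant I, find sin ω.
sin ω = 0.617 (using tan²ω + 1 = sec²ω)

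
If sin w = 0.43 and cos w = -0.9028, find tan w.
tan w = sin w / cos w = -0.4763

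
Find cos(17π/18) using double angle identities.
cos(17π/18) = cos²17π/36 - sin²17π/36 = -0.9848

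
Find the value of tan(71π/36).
tan(71π/36) = -0.08749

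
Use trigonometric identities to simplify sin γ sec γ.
sin γ sec γ = tan γ (using Reciprocal + quotient)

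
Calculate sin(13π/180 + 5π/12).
sin(13π/180 + 5π/12) = sin 13π/180 cos 5π/12 + cos 13π/180 sin 5π/12 = 0.9994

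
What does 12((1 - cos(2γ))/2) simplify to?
12((1 - cos(2γ))/2) = 12(sin²γ) (using Power reduction)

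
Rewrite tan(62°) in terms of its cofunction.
tan(62°) = cot(90° - 62°) = cot(28°)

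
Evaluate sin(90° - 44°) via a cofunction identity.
sin(90° - 44°) = cos(44°) = 0.7193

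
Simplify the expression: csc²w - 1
csc²w - 1 = cot²w (using Pythagorean identity)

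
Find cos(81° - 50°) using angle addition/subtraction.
cos(81° - 50°) = cos 81° cos 50° + sin 81° sin 50° = 0.8572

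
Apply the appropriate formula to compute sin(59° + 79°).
sin(59° + 79°) = sin 59° cos 79° + cos 59° sin 79° = 0.6691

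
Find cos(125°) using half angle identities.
cos(125°) = -√((1 + cos 250°)/2) = -0.5736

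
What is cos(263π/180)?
cos(263π/180) = -0.1219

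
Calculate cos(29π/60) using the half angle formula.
cos(29π/60) = √((1 + cos 29π/30)/2) = 0.05234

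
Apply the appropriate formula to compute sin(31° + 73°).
sin(31° + 73°) = sin 31° cos 73° + cos 31° sin 73° = 0.9703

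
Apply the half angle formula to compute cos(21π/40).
cos(21π/40) = -√((1 + cos 21π/20)/2) = -0.07846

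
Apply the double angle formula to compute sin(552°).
sin(552°) = 2 sin 276° cos 276° = -0.2079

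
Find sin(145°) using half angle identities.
sin(145°) = √((1 - cos 290°)/2) = 0.5736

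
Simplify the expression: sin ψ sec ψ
sin ψ sec ψ = tan ψ (using Reciprocal + quotient)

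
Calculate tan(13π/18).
tan(13π/18) = -1.192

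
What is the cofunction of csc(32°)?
csc(32°) = sec(90° - 32°) = sec(58°)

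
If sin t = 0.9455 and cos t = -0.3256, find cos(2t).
cos(2t) = cos²t - sin²t = -0.788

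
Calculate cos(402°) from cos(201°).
cos(402°) = cos²201° - sin²201° = 0.7431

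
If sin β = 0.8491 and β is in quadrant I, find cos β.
cos β = 0.5282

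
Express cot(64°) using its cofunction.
cot(64°) = tan(90° - 64°) = tan(26°)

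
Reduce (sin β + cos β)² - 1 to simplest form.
(sin β + cos β)² - 1 = sin(2β) (using Pythagorean + double angle)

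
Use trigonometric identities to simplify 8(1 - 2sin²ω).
8(1 - 2sin²ω) = 8(cos(2ω)) (using Double angle)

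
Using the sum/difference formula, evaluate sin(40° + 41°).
sin(40° + 41°) = sin 40° cos 41° + cos 40° sin 41° = 0.9877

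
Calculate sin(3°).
sin(3°) = 0.05234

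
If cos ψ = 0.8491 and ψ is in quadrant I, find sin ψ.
sin ψ = 0.5282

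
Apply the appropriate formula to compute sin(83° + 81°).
sin(83° + 81°) = sin 83° cos 81° + cos 83° sin 81° = 0.2756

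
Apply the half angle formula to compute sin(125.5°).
sin(125.5°) = √((1 - cos 251°)/2) = 0.8141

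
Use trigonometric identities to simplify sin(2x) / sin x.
sin(2x) / sin x = 2 cos x (using Double angle)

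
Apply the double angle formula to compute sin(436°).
sin(436°) = 2 sin 218° cos 218° = 0.9703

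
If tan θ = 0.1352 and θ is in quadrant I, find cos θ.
cos θ = 0.991 (using tan²θ + 1 = sec²θ)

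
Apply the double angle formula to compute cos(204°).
cos(204°) = cos²102° - sin²102° = -0.9135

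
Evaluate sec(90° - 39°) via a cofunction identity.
sec(90° - 39°) = csc(39°) = 1.589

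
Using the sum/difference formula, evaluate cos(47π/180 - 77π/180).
cos(47π/180 - 77π/180) = cos 47π/180 cos 77π/180 + sin 47π/180 sin 77π/180 = √3/2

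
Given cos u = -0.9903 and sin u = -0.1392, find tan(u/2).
tan(u/2) = sin u / (1 + cos u) = -14.35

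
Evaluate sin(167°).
sin(167°) = 0.225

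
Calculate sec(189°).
sec(189°) = -1.012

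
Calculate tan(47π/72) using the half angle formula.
tan(47π/72) = sin 47π/36 / (1 + cos 47π/36) = -1.921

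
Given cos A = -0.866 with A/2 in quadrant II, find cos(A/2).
cos(A/2) = ±√((1 + cos A)/2); negative since A/2 ∈ QII, so cos(A/2) = -0.2588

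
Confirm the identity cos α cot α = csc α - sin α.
RHS = 1/sin α - sin α = (1 - sin²α)/sin α = cos²α/sin α = cos α · (cos α/sin α) = cos α cot α = LHS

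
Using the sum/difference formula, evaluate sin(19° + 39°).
sin(19° + 39°) = sin 19° cos 39° + cos 19° sin 39° = 0.848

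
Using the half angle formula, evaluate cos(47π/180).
cos(47π/180) = √((1 + cos 47π/90)/2) = 0.682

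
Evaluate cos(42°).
cos(42°) = 0.7431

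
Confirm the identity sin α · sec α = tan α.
LHS = sin α · (1/cos α) = sin α/cos α = tan α = RHS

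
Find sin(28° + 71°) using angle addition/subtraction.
sin(28° + 71°) = sin 28° cos 71° + cos 28° sin 71° = 0.9877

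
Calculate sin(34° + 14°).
sin(34° + 14°) = sin 34° cos 14° + cos 34° sin 14° = 0.7431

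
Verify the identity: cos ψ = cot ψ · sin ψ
RHS = (cos ψ/sin ψ) · sin ψ = cos ψ = LHS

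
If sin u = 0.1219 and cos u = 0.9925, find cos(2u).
cos(2u) = cos²u - sin²u = 0.9702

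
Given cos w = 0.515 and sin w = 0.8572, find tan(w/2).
tan(w/2) = sin w / (1 + cos w) = 0.5658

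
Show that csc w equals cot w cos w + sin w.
RHS = cos²w/sin w + sin w = (cos²w + sin²w)/sin w = 1/sin w = csc w = LHS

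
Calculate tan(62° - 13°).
tan(62° - 13°) = (tan 62° - tan 13°)/(1 + tan 62° tan 13°) = 1.15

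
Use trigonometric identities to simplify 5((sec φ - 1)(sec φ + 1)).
5((sec φ - 1)(sec φ + 1)) = 5(tan²φ) (using Diff. of squares)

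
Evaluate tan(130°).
tan(130°) = -1.192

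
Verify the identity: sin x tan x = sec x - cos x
RHS = 1/cos x - cos x = (1 - cos²x)/cos x = sin²x/cos x = sin x · (sin x/cos x) = sin x tan x = LHS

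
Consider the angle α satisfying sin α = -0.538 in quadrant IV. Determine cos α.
cos α = √(1 - sin²α) = 0.8429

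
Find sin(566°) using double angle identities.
sin(566°) = 2 sin 283° cos 283° = -0.4384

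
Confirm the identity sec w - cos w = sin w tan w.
LHS = 1/cos w - cos w = (1 - cos²w)/cos w = sin²w/cos w = sin w · (sin w/cos w) = sin w tan w = RHS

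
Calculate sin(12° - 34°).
sin(12° - 34°) = sin 12° cos 34° - cos 12° sin 34° = -0.3746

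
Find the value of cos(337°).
cos(337°) = 0.9205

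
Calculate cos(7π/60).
cos(7π/60) = 0.9336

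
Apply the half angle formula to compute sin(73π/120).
sin(73π/120) = √((1 - cos 73π/60)/2) = 0.9426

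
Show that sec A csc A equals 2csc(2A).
RHS = 2/sin(2A) = 2/(2 sin A cos A) = 1/(sin A cos A) = (1/cos A)(1/sin A) = sec A csc A = LHS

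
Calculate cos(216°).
cos(216°) = -0.809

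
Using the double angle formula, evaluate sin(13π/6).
sin(13π/6) = 2 sin 13π/12 cos 13π/12 = 1/2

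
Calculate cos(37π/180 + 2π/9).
cos(37π/180 + 2π/9) = cos 37π/180 cos 2π/9 - sin 37π/180 sin 2π/9 = 0.225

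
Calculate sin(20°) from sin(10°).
sin(20°) = 2 sin 10° cos 10° = 0.342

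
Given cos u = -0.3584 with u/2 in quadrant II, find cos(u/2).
cos(u/2) = ±√((1 + cos u)/2); negative since u/2 ∈ QII, so cos(u/2) = -0.5664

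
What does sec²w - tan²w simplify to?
sec²w - tan²w = 1 (using Pythagorean identity)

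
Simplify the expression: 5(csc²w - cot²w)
5(csc²w - cot²w) = 5 (using Pythagorean identity)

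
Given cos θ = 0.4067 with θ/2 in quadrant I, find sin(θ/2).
sin(θ/2) = ±√((1 - cos θ)/2); positive since θ/2 ∈ QI, so sin(θ/2) = 0.5447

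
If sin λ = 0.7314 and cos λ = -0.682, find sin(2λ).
sin(2λ) = 2 sin λ cos λ = -0.9976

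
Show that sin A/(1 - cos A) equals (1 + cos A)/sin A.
LHS = sin A(1 + cos A) / ((1 - cos A)(1 + cos A)) = sin A(1 + cos A) / (1 - cos²A) = sin A(1 + cos A) / sin²A = (1 + cos A)/sin A = RHS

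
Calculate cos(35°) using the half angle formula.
cos(35°) = √((1 + cos 70°)/2) = 0.8192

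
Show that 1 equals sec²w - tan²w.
RHS = 1/cos²w - sin²w/cos²w = (1 - sin²w)/cos²w = cos²w/cos²w = 1 = LHS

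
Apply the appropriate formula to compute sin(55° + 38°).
sin(55° + 38°) = sin 55° cos 38° + cos 55° sin 38° = 0.9986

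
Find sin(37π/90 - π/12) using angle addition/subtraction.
sin(37π/90 - π/12) = sin 37π/90 cos π/12 - cos 37π/90 sin π/12 = 0.8572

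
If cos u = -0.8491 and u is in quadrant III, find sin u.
sin u = -0.5282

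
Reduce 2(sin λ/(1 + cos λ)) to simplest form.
2(sin λ/(1 + cos λ)) = 2(tan(λ/2)) (using Half angle)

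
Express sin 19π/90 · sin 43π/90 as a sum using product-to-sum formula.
sin 19π/90 sin 43π/90 = (1/2)[cos(19π/90-43π/90) - cos(19π/90+43π/90)]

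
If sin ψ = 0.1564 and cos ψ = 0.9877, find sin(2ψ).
sin(2ψ) = 2 sin ψ cos ψ = 0.309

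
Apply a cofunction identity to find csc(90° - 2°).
csc(90° - 2°) = sec(2°) = 1.001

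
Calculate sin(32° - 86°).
sin(32° - 86°) = sin 32° cos 86° - cos 32° sin 86° = -0.809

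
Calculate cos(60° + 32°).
cos(60° + 32°) = cos 60° cos 32° - sin 60° sin 32° = -0.0349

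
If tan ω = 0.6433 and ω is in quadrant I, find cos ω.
cos ω = 0.841 (using tan²ω + 1 = sec²ω)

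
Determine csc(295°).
csc(295°) = -1.103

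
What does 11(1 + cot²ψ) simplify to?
11(1 + cot²ψ) = 11(csc²ψ) (using Pythagorean identity)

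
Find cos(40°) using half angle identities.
cos(40°) = √((1 + cos 80°)/2) = 0.766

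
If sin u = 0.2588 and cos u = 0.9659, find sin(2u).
sin(2u) = 2 sin u cos u = 0.4999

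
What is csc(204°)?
csc(204°) = -2.459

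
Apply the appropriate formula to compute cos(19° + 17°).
cos(19° + 17°) = cos 19° cos 17° - sin 19° sin 17° = 0.809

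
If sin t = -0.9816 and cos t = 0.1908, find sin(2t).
sin(2t) = 2 sin t cos t = -0.3746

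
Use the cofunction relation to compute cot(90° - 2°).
cot(90° - 2°) = tan(2°) = 0.03492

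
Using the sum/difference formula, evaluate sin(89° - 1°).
sin(89° - 1°) = sin 89° cos 1° - cos 89° sin 1° = 0.9994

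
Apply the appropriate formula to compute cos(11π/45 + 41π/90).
cos(11π/45 + 41π/90) = cos 11π/45 cos 41π/90 - sin 11π/45 sin 41π/90 = -0.5878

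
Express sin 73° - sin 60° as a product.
sin 73° - sin 60° = 2 cos(66.5°) sin(6.5°)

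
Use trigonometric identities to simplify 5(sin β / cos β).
5(sin β / cos β) = 5(tan β) (using Quotient identity)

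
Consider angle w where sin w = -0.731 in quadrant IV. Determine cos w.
cos w = √(1 - sin²w) = 0.6824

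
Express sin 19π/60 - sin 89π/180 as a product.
sin 19π/60 - sin 89π/180 = 2 cos(73π/180) sin(-4π/45)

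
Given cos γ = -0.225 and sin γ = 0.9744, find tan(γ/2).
tan(γ/2) = sin γ / (1 + cos γ) = 1.257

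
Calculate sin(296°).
sin(296°) = -0.8988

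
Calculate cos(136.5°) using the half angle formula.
cos(136.5°) = -√((1 + cos 273°)/2) = -0.7254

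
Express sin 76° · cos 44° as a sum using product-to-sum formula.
sin 76° cos 44° = (1/2)[sin(76°+44°) + sin(76°-44°)]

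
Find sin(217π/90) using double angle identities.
sin(217π/90) = 2 sin 217π/180 cos 217π/180 = 0.9613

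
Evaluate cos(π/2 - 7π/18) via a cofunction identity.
cos(π/2 - 7π/18) = sin(7π/18) = 0.9397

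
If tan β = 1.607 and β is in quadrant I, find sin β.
sin β = 0.849 (using tan²β + 1 = sec²β)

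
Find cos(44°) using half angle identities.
cos(44°) = √((1 + cos 88°)/2) = 0.7193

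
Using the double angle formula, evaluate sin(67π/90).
sin(67π/90) = 2 sin 67π/180 cos 67π/180 = 0.7193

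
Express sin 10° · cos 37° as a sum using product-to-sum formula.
sin 10° cos 37° = (1/2)[sin(10°+37°) + sin(10°-37°)]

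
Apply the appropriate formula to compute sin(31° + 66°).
sin(31° + 66°) = sin 31° cos 66° + cos 31° sin 66° = 0.9925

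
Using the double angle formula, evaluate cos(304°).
cos(304°) = cos²152° - sin²152° = 0.5592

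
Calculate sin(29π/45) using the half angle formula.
sin(29π/45) = √((1 - cos 58π/45)/2) = 0.8988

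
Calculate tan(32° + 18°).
tan(32° + 18°) = (tan 32° + tan 18°)/(1 - tan 32° tan 18°) = 1.192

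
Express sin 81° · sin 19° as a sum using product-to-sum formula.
sin 81° sin 19° = (1/2)[cos(81°-19°) - cos(81°+19°)]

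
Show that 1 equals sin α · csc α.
RHS = sin α · (1/sin α) = 1 = LHS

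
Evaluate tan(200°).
tan(200°) = 0.364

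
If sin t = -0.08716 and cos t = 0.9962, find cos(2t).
cos(2t) = cos²t - sin²t = 0.9848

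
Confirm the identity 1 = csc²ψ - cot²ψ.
RHS = 1/sin²ψ - cos²ψ/sin²ψ = (1 - cos²ψ)/sin²ψ = sin²ψ/sin²ψ = 1 = LHS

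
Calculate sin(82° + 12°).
sin(82° + 12°) = sin 82° cos 12° + cos 82° sin 12° = 0.9976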